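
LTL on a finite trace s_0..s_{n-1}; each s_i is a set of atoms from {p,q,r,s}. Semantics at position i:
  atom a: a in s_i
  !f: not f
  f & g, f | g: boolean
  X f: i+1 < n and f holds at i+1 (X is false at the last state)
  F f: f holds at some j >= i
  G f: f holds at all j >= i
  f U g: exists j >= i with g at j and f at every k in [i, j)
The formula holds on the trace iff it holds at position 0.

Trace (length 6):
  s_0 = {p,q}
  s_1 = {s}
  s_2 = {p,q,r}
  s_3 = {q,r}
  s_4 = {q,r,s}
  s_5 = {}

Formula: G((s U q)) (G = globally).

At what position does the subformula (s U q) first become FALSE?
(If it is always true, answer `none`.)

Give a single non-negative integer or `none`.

s_0={p,q}: (s U q)=True s=False q=True
s_1={s}: (s U q)=True s=True q=False
s_2={p,q,r}: (s U q)=True s=False q=True
s_3={q,r}: (s U q)=True s=False q=True
s_4={q,r,s}: (s U q)=True s=True q=True
s_5={}: (s U q)=False s=False q=False
G((s U q)) holds globally = False
First violation at position 5.

Answer: 5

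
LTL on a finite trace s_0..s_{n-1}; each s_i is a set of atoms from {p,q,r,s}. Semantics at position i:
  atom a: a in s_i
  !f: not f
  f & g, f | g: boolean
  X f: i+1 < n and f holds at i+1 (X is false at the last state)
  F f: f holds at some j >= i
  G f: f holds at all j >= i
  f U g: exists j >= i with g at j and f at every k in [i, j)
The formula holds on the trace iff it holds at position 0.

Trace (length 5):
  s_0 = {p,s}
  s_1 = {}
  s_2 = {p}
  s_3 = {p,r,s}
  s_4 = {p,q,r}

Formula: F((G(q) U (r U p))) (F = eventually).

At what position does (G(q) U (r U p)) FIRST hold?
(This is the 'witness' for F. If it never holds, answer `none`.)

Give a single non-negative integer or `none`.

s_0={p,s}: (G(q) U (r U p))=True G(q)=False q=False (r U p)=True r=False p=True
s_1={}: (G(q) U (r U p))=False G(q)=False q=False (r U p)=False r=False p=False
s_2={p}: (G(q) U (r U p))=True G(q)=False q=False (r U p)=True r=False p=True
s_3={p,r,s}: (G(q) U (r U p))=True G(q)=False q=False (r U p)=True r=True p=True
s_4={p,q,r}: (G(q) U (r U p))=True G(q)=True q=True (r U p)=True r=True p=True
F((G(q) U (r U p))) holds; first witness at position 0.

Answer: 0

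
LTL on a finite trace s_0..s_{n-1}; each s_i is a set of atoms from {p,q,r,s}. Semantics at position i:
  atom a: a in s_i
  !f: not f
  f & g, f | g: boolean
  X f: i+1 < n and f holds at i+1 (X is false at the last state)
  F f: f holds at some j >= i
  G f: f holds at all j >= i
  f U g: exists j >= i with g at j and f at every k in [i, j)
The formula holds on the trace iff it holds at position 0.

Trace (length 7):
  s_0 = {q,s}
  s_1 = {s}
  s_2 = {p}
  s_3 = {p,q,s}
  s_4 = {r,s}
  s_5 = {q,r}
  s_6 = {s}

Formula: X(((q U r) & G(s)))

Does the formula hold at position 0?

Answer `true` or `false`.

s_0={q,s}: X(((q U r) & G(s)))=False ((q U r) & G(s))=False (q U r)=False q=True r=False G(s)=False s=True
s_1={s}: X(((q U r) & G(s)))=False ((q U r) & G(s))=False (q U r)=False q=False r=False G(s)=False s=True
s_2={p}: X(((q U r) & G(s)))=False ((q U r) & G(s))=False (q U r)=False q=False r=False G(s)=False s=False
s_3={p,q,s}: X(((q U r) & G(s)))=False ((q U r) & G(s))=False (q U r)=True q=True r=False G(s)=False s=True
s_4={r,s}: X(((q U r) & G(s)))=False ((q U r) & G(s))=False (q U r)=True q=False r=True G(s)=False s=True
s_5={q,r}: X(((q U r) & G(s)))=False ((q U r) & G(s))=False (q U r)=True q=True r=True G(s)=False s=False
s_6={s}: X(((q U r) & G(s)))=False ((q U r) & G(s))=False (q U r)=False q=False r=False G(s)=True s=True

Answer: false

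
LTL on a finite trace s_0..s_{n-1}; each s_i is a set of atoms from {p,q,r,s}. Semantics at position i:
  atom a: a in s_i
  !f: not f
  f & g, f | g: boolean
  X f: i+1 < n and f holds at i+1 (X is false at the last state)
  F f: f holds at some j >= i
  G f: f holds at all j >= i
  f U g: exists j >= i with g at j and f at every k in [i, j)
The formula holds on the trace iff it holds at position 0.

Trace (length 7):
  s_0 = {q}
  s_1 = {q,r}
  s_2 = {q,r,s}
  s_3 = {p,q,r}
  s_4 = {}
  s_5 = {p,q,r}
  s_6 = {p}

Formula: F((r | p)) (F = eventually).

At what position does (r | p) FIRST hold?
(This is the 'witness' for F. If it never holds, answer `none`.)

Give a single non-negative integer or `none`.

Answer: 1

Derivation:
s_0={q}: (r | p)=False r=False p=False
s_1={q,r}: (r | p)=True r=True p=False
s_2={q,r,s}: (r | p)=True r=True p=False
s_3={p,q,r}: (r | p)=True r=True p=True
s_4={}: (r | p)=False r=False p=False
s_5={p,q,r}: (r | p)=True r=True p=True
s_6={p}: (r | p)=True r=False p=True
F((r | p)) holds; first witness at position 1.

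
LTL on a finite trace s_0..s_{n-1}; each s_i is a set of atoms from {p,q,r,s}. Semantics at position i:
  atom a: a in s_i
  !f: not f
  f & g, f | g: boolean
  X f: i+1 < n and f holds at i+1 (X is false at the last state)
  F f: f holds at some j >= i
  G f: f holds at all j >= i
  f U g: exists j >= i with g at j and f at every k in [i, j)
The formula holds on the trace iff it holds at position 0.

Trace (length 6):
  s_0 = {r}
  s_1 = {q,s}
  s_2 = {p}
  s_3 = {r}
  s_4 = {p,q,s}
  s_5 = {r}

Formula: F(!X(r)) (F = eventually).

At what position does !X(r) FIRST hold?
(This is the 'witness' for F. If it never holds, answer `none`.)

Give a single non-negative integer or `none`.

s_0={r}: !X(r)=True X(r)=False r=True
s_1={q,s}: !X(r)=True X(r)=False r=False
s_2={p}: !X(r)=False X(r)=True r=False
s_3={r}: !X(r)=True X(r)=False r=True
s_4={p,q,s}: !X(r)=False X(r)=True r=False
s_5={r}: !X(r)=True X(r)=False r=True
F(!X(r)) holds; first witness at position 0.

Answer: 0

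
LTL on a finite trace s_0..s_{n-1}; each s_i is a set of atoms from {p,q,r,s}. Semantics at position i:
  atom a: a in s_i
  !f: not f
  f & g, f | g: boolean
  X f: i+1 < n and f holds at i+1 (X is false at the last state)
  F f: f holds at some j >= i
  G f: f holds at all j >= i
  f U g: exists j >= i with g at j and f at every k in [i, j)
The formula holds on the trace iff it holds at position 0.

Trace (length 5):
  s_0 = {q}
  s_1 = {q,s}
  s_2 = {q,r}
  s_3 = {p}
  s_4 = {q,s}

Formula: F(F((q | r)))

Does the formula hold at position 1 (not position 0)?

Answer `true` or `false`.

Answer: true

Derivation:
s_0={q}: F(F((q | r)))=True F((q | r))=True (q | r)=True q=True r=False
s_1={q,s}: F(F((q | r)))=True F((q | r))=True (q | r)=True q=True r=False
s_2={q,r}: F(F((q | r)))=True F((q | r))=True (q | r)=True q=True r=True
s_3={p}: F(F((q | r)))=True F((q | r))=True (q | r)=False q=False r=False
s_4={q,s}: F(F((q | r)))=True F((q | r))=True (q | r)=True q=True r=False
Evaluating at position 1: result = True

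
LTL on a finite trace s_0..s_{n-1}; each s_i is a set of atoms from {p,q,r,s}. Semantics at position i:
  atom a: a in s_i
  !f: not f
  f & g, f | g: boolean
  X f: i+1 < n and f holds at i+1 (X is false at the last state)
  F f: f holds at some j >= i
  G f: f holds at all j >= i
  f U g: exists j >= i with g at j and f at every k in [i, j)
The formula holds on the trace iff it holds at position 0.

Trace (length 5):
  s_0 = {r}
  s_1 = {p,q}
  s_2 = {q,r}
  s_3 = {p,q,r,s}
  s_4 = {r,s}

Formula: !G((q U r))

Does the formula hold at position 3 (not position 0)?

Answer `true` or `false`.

Answer: false

Derivation:
s_0={r}: !G((q U r))=False G((q U r))=True (q U r)=True q=False r=True
s_1={p,q}: !G((q U r))=False G((q U r))=True (q U r)=True q=True r=False
s_2={q,r}: !G((q U r))=False G((q U r))=True (q U r)=True q=True r=True
s_3={p,q,r,s}: !G((q U r))=False G((q U r))=True (q U r)=True q=True r=True
s_4={r,s}: !G((q U r))=False G((q U r))=True (q U r)=True q=False r=True
Evaluating at position 3: result = False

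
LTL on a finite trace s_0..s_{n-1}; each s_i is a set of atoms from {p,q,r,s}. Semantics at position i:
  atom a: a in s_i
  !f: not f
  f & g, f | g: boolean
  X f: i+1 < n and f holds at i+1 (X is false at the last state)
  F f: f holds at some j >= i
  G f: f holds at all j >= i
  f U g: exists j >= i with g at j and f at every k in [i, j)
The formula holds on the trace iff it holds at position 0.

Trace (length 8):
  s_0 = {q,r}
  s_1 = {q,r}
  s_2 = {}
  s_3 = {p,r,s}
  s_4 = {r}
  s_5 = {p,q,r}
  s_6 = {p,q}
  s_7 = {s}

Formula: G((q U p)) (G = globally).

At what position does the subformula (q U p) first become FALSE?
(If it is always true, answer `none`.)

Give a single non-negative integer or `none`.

s_0={q,r}: (q U p)=False q=True p=False
s_1={q,r}: (q U p)=False q=True p=False
s_2={}: (q U p)=False q=False p=False
s_3={p,r,s}: (q U p)=True q=False p=True
s_4={r}: (q U p)=False q=False p=False
s_5={p,q,r}: (q U p)=True q=True p=True
s_6={p,q}: (q U p)=True q=True p=True
s_7={s}: (q U p)=False q=False p=False
G((q U p)) holds globally = False
First violation at position 0.

Answer: 0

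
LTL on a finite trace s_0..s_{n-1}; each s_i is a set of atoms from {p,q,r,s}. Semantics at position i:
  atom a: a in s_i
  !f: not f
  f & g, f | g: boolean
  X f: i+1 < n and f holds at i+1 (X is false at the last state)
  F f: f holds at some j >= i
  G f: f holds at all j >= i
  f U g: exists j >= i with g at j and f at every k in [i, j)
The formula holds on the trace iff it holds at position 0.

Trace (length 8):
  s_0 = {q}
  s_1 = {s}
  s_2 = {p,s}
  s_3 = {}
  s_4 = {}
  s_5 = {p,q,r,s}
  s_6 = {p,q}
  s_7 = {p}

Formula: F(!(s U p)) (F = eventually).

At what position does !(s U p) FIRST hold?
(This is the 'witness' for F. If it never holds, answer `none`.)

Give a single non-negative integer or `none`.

Answer: 0

Derivation:
s_0={q}: !(s U p)=True (s U p)=False s=False p=False
s_1={s}: !(s U p)=False (s U p)=True s=True p=False
s_2={p,s}: !(s U p)=False (s U p)=True s=True p=True
s_3={}: !(s U p)=True (s U p)=False s=False p=False
s_4={}: !(s U p)=True (s U p)=False s=False p=False
s_5={p,q,r,s}: !(s U p)=False (s U p)=True s=True p=True
s_6={p,q}: !(s U p)=False (s U p)=True s=False p=True
s_7={p}: !(s U p)=False (s U p)=True s=False p=True
F(!(s U p)) holds; first witness at position 0.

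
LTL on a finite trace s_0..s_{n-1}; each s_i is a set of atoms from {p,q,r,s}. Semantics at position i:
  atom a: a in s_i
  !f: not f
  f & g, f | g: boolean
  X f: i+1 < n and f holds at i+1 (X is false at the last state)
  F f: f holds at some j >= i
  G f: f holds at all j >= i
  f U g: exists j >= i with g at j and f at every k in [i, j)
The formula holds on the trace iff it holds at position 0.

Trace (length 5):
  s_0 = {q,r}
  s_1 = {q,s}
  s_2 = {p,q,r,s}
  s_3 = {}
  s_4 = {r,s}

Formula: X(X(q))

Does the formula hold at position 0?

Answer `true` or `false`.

s_0={q,r}: X(X(q))=True X(q)=True q=True
s_1={q,s}: X(X(q))=False X(q)=True q=True
s_2={p,q,r,s}: X(X(q))=False X(q)=False q=True
s_3={}: X(X(q))=False X(q)=False q=False
s_4={r,s}: X(X(q))=False X(q)=False q=False

Answer: true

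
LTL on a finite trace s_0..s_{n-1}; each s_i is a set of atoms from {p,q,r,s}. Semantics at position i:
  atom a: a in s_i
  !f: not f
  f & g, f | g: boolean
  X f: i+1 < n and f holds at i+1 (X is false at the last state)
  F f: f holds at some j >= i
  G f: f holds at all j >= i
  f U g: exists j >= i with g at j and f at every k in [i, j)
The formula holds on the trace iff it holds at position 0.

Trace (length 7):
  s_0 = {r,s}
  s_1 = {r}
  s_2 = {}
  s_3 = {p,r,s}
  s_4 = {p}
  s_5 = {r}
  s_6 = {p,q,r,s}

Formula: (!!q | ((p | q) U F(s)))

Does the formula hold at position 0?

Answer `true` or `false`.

s_0={r,s}: (!!q | ((p | q) U F(s)))=True !!q=False !q=True q=False ((p | q) U F(s))=True (p | q)=False p=False F(s)=True s=True
s_1={r}: (!!q | ((p | q) U F(s)))=True !!q=False !q=True q=False ((p | q) U F(s))=True (p | q)=False p=False F(s)=True s=False
s_2={}: (!!q | ((p | q) U F(s)))=True !!q=False !q=True q=False ((p | q) U F(s))=True (p | q)=False p=False F(s)=True s=False
s_3={p,r,s}: (!!q | ((p | q) U F(s)))=True !!q=False !q=True q=False ((p | q) U F(s))=True (p | q)=True p=True F(s)=True s=True
s_4={p}: (!!q | ((p | q) U F(s)))=True !!q=False !q=True q=False ((p | q) U F(s))=True (p | q)=True p=True F(s)=True s=False
s_5={r}: (!!q | ((p | q) U F(s)))=True !!q=False !q=True q=False ((p | q) U F(s))=True (p | q)=False p=False F(s)=True s=False
s_6={p,q,r,s}: (!!q | ((p | q) U F(s)))=True !!q=True !q=False q=True ((p | q) U F(s))=True (p | q)=True p=True F(s)=True s=True

Answer: true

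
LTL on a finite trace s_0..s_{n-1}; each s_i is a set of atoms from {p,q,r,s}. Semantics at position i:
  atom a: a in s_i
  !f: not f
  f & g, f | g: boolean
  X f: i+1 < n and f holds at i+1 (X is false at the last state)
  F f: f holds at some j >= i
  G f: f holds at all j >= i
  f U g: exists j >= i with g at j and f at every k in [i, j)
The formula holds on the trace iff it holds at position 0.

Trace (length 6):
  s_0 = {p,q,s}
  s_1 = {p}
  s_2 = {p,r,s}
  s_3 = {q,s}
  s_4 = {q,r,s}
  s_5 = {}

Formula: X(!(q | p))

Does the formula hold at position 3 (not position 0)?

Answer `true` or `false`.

Answer: false

Derivation:
s_0={p,q,s}: X(!(q | p))=False !(q | p)=False (q | p)=True q=True p=True
s_1={p}: X(!(q | p))=False !(q | p)=False (q | p)=True q=False p=True
s_2={p,r,s}: X(!(q | p))=False !(q | p)=False (q | p)=True q=False p=True
s_3={q,s}: X(!(q | p))=False !(q | p)=False (q | p)=True q=True p=False
s_4={q,r,s}: X(!(q | p))=True !(q | p)=False (q | p)=True q=True p=False
s_5={}: X(!(q | p))=False !(q | p)=True (q | p)=False q=False p=False
Evaluating at position 3: result = False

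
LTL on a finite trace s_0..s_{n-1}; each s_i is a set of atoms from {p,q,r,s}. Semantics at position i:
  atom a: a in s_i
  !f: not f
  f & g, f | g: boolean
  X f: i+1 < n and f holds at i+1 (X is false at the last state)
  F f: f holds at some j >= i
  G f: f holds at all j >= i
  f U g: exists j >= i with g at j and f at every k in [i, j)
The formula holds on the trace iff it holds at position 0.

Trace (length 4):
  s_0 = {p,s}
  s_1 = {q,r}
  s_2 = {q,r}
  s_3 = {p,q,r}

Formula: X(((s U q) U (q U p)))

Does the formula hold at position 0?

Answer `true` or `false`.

Answer: true

Derivation:
s_0={p,s}: X(((s U q) U (q U p)))=True ((s U q) U (q U p))=True (s U q)=True s=True q=False (q U p)=True p=True
s_1={q,r}: X(((s U q) U (q U p)))=True ((s U q) U (q U p))=True (s U q)=True s=False q=True (q U p)=True p=False
s_2={q,r}: X(((s U q) U (q U p)))=True ((s U q) U (q U p))=True (s U q)=True s=False q=True (q U p)=True p=False
s_3={p,q,r}: X(((s U q) U (q U p)))=False ((s U q) U (q U p))=True (s U q)=True s=False q=True (q U p)=True p=True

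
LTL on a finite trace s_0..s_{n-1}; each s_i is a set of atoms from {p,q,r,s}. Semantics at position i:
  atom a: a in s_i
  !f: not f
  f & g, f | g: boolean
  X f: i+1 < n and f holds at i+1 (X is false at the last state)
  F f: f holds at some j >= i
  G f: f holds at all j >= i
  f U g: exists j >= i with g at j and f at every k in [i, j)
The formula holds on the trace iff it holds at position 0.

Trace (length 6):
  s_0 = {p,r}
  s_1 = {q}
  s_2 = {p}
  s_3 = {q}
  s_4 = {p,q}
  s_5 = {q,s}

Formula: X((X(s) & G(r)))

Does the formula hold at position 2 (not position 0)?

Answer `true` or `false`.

Answer: false

Derivation:
s_0={p,r}: X((X(s) & G(r)))=False (X(s) & G(r))=False X(s)=False s=False G(r)=False r=True
s_1={q}: X((X(s) & G(r)))=False (X(s) & G(r))=False X(s)=False s=False G(r)=False r=False
s_2={p}: X((X(s) & G(r)))=False (X(s) & G(r))=False X(s)=False s=False G(r)=False r=False
s_3={q}: X((X(s) & G(r)))=False (X(s) & G(r))=False X(s)=False s=False G(r)=False r=False
s_4={p,q}: X((X(s) & G(r)))=False (X(s) & G(r))=False X(s)=True s=False G(r)=False r=False
s_5={q,s}: X((X(s) & G(r)))=False (X(s) & G(r))=False X(s)=False s=True G(r)=False r=False
Evaluating at position 2: result = False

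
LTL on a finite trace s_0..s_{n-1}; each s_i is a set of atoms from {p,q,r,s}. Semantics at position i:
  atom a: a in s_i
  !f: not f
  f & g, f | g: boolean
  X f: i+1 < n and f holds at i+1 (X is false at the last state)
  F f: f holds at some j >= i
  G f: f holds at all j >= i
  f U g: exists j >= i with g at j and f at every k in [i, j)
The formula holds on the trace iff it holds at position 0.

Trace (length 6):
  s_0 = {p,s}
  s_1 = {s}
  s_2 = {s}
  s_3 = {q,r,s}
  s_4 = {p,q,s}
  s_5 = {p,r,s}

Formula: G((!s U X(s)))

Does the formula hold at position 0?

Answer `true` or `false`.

s_0={p,s}: G((!s U X(s)))=False (!s U X(s))=True !s=False s=True X(s)=True
s_1={s}: G((!s U X(s)))=False (!s U X(s))=True !s=False s=True X(s)=True
s_2={s}: G((!s U X(s)))=False (!s U X(s))=True !s=False s=True X(s)=True
s_3={q,r,s}: G((!s U X(s)))=False (!s U X(s))=True !s=False s=True X(s)=True
s_4={p,q,s}: G((!s U X(s)))=False (!s U X(s))=True !s=False s=True X(s)=True
s_5={p,r,s}: G((!s U X(s)))=False (!s U X(s))=False !s=False s=True X(s)=False

Answer: false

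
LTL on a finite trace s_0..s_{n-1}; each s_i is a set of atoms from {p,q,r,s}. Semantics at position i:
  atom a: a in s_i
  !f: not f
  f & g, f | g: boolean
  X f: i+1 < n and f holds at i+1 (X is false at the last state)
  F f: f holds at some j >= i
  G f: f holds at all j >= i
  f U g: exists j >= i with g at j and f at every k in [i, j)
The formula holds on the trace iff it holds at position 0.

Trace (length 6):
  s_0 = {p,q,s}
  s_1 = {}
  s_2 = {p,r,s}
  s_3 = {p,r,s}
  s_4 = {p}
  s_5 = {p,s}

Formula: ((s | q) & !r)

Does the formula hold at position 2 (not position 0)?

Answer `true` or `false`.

s_0={p,q,s}: ((s | q) & !r)=True (s | q)=True s=True q=True !r=True r=False
s_1={}: ((s | q) & !r)=False (s | q)=False s=False q=False !r=True r=False
s_2={p,r,s}: ((s | q) & !r)=False (s | q)=True s=True q=False !r=False r=True
s_3={p,r,s}: ((s | q) & !r)=False (s | q)=True s=True q=False !r=False r=True
s_4={p}: ((s | q) & !r)=False (s | q)=False s=False q=False !r=True r=False
s_5={p,s}: ((s | q) & !r)=True (s | q)=True s=True q=False !r=True r=False
Evaluating at position 2: result = False

Answer: false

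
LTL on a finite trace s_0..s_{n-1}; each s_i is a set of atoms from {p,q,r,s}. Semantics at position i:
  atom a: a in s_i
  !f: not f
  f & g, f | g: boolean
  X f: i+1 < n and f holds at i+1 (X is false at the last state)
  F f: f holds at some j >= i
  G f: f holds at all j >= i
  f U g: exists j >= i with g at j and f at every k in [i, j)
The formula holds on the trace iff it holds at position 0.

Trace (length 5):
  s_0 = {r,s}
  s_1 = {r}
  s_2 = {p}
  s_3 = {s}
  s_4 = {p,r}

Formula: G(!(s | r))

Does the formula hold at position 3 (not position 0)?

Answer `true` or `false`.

s_0={r,s}: G(!(s | r))=False !(s | r)=False (s | r)=True s=True r=True
s_1={r}: G(!(s | r))=False !(s | r)=False (s | r)=True s=False r=True
s_2={p}: G(!(s | r))=False !(s | r)=True (s | r)=False s=False r=False
s_3={s}: G(!(s | r))=False !(s | r)=False (s | r)=True s=True r=False
s_4={p,r}: G(!(s | r))=False !(s | r)=False (s | r)=True s=False r=True
Evaluating at position 3: result = False

Answer: false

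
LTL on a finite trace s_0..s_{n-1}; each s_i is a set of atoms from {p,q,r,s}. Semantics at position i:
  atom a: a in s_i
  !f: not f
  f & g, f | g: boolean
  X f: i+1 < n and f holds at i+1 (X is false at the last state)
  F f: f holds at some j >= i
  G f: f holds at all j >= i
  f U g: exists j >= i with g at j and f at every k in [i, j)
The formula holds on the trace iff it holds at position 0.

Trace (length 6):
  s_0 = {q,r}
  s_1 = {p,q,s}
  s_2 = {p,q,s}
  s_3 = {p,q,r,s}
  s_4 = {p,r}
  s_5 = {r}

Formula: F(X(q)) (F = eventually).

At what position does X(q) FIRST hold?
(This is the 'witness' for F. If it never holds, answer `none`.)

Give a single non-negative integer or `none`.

Answer: 0

Derivation:
s_0={q,r}: X(q)=True q=True
s_1={p,q,s}: X(q)=True q=True
s_2={p,q,s}: X(q)=True q=True
s_3={p,q,r,s}: X(q)=False q=True
s_4={p,r}: X(q)=False q=False
s_5={r}: X(q)=False q=False
F(X(q)) holds; first witness at position 0.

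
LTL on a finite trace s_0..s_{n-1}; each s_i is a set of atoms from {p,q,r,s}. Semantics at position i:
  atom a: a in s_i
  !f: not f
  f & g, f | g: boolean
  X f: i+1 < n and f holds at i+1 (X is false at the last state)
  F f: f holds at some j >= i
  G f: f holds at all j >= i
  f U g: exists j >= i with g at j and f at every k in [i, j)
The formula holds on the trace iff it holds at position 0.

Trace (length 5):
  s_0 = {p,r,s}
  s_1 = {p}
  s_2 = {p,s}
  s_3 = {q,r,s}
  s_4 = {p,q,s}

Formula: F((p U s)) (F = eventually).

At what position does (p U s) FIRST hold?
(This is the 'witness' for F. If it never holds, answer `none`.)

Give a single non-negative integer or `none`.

Answer: 0

Derivation:
s_0={p,r,s}: (p U s)=True p=True s=True
s_1={p}: (p U s)=True p=True s=False
s_2={p,s}: (p U s)=True p=True s=True
s_3={q,r,s}: (p U s)=True p=False s=True
s_4={p,q,s}: (p U s)=True p=True s=True
F((p U s)) holds; first witness at position 0.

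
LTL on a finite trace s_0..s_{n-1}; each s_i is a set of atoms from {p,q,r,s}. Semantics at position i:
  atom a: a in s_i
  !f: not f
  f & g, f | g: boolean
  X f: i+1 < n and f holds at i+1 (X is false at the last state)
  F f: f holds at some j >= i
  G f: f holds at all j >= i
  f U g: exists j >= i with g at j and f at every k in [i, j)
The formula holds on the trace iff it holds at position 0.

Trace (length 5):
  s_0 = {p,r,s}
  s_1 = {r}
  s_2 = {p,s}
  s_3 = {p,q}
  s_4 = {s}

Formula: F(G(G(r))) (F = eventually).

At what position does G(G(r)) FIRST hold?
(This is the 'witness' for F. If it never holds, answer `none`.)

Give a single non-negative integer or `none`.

Answer: none

Derivation:
s_0={p,r,s}: G(G(r))=False G(r)=False r=True
s_1={r}: G(G(r))=False G(r)=False r=True
s_2={p,s}: G(G(r))=False G(r)=False r=False
s_3={p,q}: G(G(r))=False G(r)=False r=False
s_4={s}: G(G(r))=False G(r)=False r=False
F(G(G(r))) does not hold (no witness exists).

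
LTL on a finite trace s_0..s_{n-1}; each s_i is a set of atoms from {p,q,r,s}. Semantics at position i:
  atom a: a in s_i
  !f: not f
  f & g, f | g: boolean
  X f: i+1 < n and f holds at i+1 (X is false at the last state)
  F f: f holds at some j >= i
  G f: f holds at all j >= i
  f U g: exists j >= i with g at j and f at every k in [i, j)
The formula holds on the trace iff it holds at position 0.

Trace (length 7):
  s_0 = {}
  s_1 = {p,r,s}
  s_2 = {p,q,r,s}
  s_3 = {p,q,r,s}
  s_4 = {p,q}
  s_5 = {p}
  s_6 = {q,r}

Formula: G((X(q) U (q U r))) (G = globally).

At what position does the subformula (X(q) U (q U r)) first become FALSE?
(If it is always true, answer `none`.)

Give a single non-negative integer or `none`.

s_0={}: (X(q) U (q U r))=False X(q)=False q=False (q U r)=False r=False
s_1={p,r,s}: (X(q) U (q U r))=True X(q)=True q=False (q U r)=True r=True
s_2={p,q,r,s}: (X(q) U (q U r))=True X(q)=True q=True (q U r)=True r=True
s_3={p,q,r,s}: (X(q) U (q U r))=True X(q)=True q=True (q U r)=True r=True
s_4={p,q}: (X(q) U (q U r))=False X(q)=False q=True (q U r)=False r=False
s_5={p}: (X(q) U (q U r))=True X(q)=True q=False (q U r)=False r=False
s_6={q,r}: (X(q) U (q U r))=True X(q)=False q=True (q U r)=True r=True
G((X(q) U (q U r))) holds globally = False
First violation at position 0.

Answer: 0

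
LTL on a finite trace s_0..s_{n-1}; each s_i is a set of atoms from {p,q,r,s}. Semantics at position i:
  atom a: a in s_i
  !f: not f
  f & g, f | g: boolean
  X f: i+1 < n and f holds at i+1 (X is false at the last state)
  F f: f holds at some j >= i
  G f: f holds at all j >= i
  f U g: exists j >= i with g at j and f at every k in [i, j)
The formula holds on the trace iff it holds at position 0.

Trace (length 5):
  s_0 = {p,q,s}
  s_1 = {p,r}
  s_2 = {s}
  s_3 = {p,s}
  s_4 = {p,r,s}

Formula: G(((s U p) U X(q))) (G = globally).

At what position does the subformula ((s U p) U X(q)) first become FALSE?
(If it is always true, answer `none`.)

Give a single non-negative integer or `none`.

s_0={p,q,s}: ((s U p) U X(q))=False (s U p)=True s=True p=True X(q)=False q=True
s_1={p,r}: ((s U p) U X(q))=False (s U p)=True s=False p=True X(q)=False q=False
s_2={s}: ((s U p) U X(q))=False (s U p)=True s=True p=False X(q)=False q=False
s_3={p,s}: ((s U p) U X(q))=False (s U p)=True s=True p=True X(q)=False q=False
s_4={p,r,s}: ((s U p) U X(q))=False (s U p)=True s=True p=True X(q)=False q=False
G(((s U p) U X(q))) holds globally = False
First violation at position 0.

Answer: 0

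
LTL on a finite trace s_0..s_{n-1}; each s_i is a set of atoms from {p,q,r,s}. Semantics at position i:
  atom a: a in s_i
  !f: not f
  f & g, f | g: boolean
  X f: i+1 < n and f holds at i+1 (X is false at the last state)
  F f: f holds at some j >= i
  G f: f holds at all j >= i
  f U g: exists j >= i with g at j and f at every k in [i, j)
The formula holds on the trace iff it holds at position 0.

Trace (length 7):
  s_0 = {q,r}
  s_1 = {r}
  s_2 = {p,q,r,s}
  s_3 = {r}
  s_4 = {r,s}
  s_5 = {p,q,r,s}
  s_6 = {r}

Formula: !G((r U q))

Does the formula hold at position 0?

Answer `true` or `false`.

Answer: true

Derivation:
s_0={q,r}: !G((r U q))=True G((r U q))=False (r U q)=True r=True q=True
s_1={r}: !G((r U q))=True G((r U q))=False (r U q)=True r=True q=False
s_2={p,q,r,s}: !G((r U q))=True G((r U q))=False (r U q)=True r=True q=True
s_3={r}: !G((r U q))=True G((r U q))=False (r U q)=True r=True q=False
s_4={r,s}: !G((r U q))=True G((r U q))=False (r U q)=True r=True q=False
s_5={p,q,r,s}: !G((r U q))=True G((r U q))=False (r U q)=True r=True q=True
s_6={r}: !G((r U q))=True G((r U q))=False (r U q)=False r=True q=False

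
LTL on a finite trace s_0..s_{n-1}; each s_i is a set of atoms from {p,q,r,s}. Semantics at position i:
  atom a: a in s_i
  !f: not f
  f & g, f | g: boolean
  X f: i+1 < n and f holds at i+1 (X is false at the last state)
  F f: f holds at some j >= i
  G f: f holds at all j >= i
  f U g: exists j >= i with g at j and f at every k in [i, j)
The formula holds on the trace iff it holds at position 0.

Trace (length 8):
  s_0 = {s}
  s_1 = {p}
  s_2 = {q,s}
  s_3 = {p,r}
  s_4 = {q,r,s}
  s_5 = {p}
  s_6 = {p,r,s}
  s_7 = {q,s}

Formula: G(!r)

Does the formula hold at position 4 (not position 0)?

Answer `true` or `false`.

Answer: false

Derivation:
s_0={s}: G(!r)=False !r=True r=False
s_1={p}: G(!r)=False !r=True r=False
s_2={q,s}: G(!r)=False !r=True r=False
s_3={p,r}: G(!r)=False !r=False r=True
s_4={q,r,s}: G(!r)=False !r=False r=True
s_5={p}: G(!r)=False !r=True r=False
s_6={p,r,s}: G(!r)=False !r=False r=True
s_7={q,s}: G(!r)=True !r=True r=False
Evaluating at position 4: result = False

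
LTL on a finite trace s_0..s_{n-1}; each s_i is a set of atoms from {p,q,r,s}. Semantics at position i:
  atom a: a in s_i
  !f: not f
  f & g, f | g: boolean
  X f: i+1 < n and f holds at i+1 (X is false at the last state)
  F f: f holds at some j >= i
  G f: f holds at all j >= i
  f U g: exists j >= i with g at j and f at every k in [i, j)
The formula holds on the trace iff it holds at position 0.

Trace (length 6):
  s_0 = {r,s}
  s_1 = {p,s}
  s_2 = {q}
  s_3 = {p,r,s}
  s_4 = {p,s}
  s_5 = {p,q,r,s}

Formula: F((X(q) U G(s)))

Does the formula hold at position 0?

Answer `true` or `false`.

s_0={r,s}: F((X(q) U G(s)))=True (X(q) U G(s))=False X(q)=False q=False G(s)=False s=True
s_1={p,s}: F((X(q) U G(s)))=True (X(q) U G(s))=False X(q)=True q=False G(s)=False s=True
s_2={q}: F((X(q) U G(s)))=True (X(q) U G(s))=False X(q)=False q=True G(s)=False s=False
s_3={p,r,s}: F((X(q) U G(s)))=True (X(q) U G(s))=True X(q)=False q=False G(s)=True s=True
s_4={p,s}: F((X(q) U G(s)))=True (X(q) U G(s))=True X(q)=True q=False G(s)=True s=True
s_5={p,q,r,s}: F((X(q) U G(s)))=True (X(q) U G(s))=True X(q)=False q=True G(s)=True s=True

Answer: true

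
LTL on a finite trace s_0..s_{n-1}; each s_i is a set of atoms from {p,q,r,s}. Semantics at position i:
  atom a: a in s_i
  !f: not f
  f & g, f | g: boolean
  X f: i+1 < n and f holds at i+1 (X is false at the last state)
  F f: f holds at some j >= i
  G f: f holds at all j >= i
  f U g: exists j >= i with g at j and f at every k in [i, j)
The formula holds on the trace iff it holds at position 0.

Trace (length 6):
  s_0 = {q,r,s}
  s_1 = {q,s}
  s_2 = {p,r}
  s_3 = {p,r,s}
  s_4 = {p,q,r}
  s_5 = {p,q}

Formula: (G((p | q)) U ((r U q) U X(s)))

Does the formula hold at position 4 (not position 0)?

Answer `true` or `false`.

s_0={q,r,s}: (G((p | q)) U ((r U q) U X(s)))=True G((p | q))=True (p | q)=True p=False q=True ((r U q) U X(s))=True (r U q)=True r=True X(s)=True s=True
s_1={q,s}: (G((p | q)) U ((r U q) U X(s)))=True G((p | q))=True (p | q)=True p=False q=True ((r U q) U X(s))=True (r U q)=True r=False X(s)=False s=True
s_2={p,r}: (G((p | q)) U ((r U q) U X(s)))=True G((p | q))=True (p | q)=True p=True q=False ((r U q) U X(s))=True (r U q)=True r=True X(s)=True s=False
s_3={p,r,s}: (G((p | q)) U ((r U q) U X(s)))=False G((p | q))=True (p | q)=True p=True q=False ((r U q) U X(s))=False (r U q)=True r=True X(s)=False s=True
s_4={p,q,r}: (G((p | q)) U ((r U q) U X(s)))=False G((p | q))=True (p | q)=True p=True q=True ((r U q) U X(s))=False (r U q)=True r=True X(s)=False s=False
s_5={p,q}: (G((p | q)) U ((r U q) U X(s)))=False G((p | q))=True (p | q)=True p=True q=True ((r U q) U X(s))=False (r U q)=True r=False X(s)=False s=False
Evaluating at position 4: result = False

Answer: false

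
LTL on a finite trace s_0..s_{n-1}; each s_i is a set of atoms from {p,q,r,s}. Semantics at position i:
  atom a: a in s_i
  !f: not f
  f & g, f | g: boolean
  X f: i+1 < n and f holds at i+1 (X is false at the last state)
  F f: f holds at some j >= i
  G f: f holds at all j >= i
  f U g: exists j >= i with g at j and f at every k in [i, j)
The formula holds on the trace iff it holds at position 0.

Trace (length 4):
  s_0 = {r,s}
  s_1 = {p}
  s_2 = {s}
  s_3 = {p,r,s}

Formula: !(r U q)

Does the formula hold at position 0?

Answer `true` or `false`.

Answer: true

Derivation:
s_0={r,s}: !(r U q)=True (r U q)=False r=True q=False
s_1={p}: !(r U q)=True (r U q)=False r=False q=False
s_2={s}: !(r U q)=True (r U q)=False r=False q=False
s_3={p,r,s}: !(r U q)=True (r U q)=False r=True q=False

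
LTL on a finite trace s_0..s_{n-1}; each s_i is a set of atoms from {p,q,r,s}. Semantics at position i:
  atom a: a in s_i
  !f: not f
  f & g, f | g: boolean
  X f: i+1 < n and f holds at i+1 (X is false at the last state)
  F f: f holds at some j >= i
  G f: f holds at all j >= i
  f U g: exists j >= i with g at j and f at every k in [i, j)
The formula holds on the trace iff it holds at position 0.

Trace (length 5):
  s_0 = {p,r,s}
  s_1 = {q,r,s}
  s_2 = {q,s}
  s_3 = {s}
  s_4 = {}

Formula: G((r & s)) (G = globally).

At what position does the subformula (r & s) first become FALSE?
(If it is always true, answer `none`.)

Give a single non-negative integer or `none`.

Answer: 2

Derivation:
s_0={p,r,s}: (r & s)=True r=True s=True
s_1={q,r,s}: (r & s)=True r=True s=True
s_2={q,s}: (r & s)=False r=False s=True
s_3={s}: (r & s)=False r=False s=True
s_4={}: (r & s)=False r=False s=False
G((r & s)) holds globally = False
First violation at position 2.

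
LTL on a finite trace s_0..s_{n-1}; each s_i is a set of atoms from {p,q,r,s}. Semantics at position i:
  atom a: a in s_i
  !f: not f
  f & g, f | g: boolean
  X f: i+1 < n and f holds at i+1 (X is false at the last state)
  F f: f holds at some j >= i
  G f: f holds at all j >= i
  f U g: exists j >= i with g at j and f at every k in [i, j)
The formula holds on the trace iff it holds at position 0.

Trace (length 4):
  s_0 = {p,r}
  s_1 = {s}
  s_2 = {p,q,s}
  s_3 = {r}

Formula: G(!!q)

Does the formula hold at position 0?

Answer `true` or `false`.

s_0={p,r}: G(!!q)=False !!q=False !q=True q=False
s_1={s}: G(!!q)=False !!q=False !q=True q=False
s_2={p,q,s}: G(!!q)=False !!q=True !q=False q=True
s_3={r}: G(!!q)=False !!q=False !q=True q=False

Answer: false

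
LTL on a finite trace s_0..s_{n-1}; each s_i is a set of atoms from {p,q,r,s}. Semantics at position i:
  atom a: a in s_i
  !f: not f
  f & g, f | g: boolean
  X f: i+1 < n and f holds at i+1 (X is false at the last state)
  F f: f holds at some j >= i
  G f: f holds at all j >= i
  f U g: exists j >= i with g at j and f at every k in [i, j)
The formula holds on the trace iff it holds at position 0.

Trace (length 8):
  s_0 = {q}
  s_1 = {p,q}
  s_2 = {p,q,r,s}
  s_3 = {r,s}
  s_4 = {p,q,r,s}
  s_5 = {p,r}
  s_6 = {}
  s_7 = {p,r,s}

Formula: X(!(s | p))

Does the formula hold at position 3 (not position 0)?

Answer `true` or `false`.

s_0={q}: X(!(s | p))=False !(s | p)=True (s | p)=False s=False p=False
s_1={p,q}: X(!(s | p))=False !(s | p)=False (s | p)=True s=False p=True
s_2={p,q,r,s}: X(!(s | p))=False !(s | p)=False (s | p)=True s=True p=True
s_3={r,s}: X(!(s | p))=False !(s | p)=False (s | p)=True s=True p=False
s_4={p,q,r,s}: X(!(s | p))=False !(s | p)=False (s | p)=True s=True p=True
s_5={p,r}: X(!(s | p))=True !(s | p)=False (s | p)=True s=False p=True
s_6={}: X(!(s | p))=False !(s | p)=True (s | p)=False s=False p=False
s_7={p,r,s}: X(!(s | p))=False !(s | p)=False (s | p)=True s=True p=True
Evaluating at position 3: result = False

Answer: false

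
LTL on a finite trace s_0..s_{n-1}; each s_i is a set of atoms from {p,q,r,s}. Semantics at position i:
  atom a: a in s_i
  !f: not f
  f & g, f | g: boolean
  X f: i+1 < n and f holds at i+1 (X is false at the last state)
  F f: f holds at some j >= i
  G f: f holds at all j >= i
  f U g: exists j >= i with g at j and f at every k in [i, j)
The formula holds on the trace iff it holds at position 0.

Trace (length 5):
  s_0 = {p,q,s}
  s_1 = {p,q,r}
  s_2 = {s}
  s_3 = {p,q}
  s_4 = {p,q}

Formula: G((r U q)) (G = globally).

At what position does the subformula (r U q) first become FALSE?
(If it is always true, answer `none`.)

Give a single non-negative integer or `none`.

Answer: 2

Derivation:
s_0={p,q,s}: (r U q)=True r=False q=True
s_1={p,q,r}: (r U q)=True r=True q=True
s_2={s}: (r U q)=False r=False q=False
s_3={p,q}: (r U q)=True r=False q=True
s_4={p,q}: (r U q)=True r=False q=True
G((r U q)) holds globally = False
First violation at position 2.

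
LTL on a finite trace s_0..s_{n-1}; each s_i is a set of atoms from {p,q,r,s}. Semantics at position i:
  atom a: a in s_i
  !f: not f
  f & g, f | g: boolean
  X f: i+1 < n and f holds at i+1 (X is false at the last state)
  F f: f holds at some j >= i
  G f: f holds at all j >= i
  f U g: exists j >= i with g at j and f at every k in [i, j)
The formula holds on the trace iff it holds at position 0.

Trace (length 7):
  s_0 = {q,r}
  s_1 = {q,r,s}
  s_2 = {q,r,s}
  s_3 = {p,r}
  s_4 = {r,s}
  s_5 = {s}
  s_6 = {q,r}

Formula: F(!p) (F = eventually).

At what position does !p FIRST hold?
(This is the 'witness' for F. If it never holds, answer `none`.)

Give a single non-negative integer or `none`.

Answer: 0

Derivation:
s_0={q,r}: !p=True p=False
s_1={q,r,s}: !p=True p=False
s_2={q,r,s}: !p=True p=False
s_3={p,r}: !p=False p=True
s_4={r,s}: !p=True p=False
s_5={s}: !p=True p=False
s_6={q,r}: !p=True p=False
F(!p) holds; first witness at position 0.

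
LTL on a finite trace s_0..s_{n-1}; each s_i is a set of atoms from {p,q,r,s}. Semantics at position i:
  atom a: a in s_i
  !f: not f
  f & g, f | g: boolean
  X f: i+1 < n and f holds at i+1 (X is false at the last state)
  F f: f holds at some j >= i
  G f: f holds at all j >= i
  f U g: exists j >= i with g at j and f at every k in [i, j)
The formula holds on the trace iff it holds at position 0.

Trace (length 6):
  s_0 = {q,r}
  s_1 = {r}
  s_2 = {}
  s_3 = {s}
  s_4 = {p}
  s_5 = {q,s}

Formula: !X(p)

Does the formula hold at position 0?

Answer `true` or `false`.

s_0={q,r}: !X(p)=True X(p)=False p=False
s_1={r}: !X(p)=True X(p)=False p=False
s_2={}: !X(p)=True X(p)=False p=False
s_3={s}: !X(p)=False X(p)=True p=False
s_4={p}: !X(p)=True X(p)=False p=True
s_5={q,s}: !X(p)=True X(p)=False p=False

Answer: true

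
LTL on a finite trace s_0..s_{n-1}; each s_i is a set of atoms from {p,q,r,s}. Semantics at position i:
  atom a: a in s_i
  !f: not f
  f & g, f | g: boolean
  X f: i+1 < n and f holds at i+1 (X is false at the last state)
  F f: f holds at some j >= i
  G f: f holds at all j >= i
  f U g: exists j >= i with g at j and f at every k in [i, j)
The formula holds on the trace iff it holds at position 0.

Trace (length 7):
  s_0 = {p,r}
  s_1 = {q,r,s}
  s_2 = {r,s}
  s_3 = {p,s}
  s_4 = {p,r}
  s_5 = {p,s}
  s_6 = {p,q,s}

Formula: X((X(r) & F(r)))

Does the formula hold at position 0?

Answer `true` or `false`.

Answer: true

Derivation:
s_0={p,r}: X((X(r) & F(r)))=True (X(r) & F(r))=True X(r)=True r=True F(r)=True
s_1={q,r,s}: X((X(r) & F(r)))=False (X(r) & F(r))=True X(r)=True r=True F(r)=True
s_2={r,s}: X((X(r) & F(r)))=True (X(r) & F(r))=False X(r)=False r=True F(r)=True
s_3={p,s}: X((X(r) & F(r)))=False (X(r) & F(r))=True X(r)=True r=False F(r)=True
s_4={p,r}: X((X(r) & F(r)))=False (X(r) & F(r))=False X(r)=False r=True F(r)=True
s_5={p,s}: X((X(r) & F(r)))=False (X(r) & F(r))=False X(r)=False r=False F(r)=False
s_6={p,q,s}: X((X(r) & F(r)))=False (X(r) & F(r))=False X(r)=False r=False F(r)=False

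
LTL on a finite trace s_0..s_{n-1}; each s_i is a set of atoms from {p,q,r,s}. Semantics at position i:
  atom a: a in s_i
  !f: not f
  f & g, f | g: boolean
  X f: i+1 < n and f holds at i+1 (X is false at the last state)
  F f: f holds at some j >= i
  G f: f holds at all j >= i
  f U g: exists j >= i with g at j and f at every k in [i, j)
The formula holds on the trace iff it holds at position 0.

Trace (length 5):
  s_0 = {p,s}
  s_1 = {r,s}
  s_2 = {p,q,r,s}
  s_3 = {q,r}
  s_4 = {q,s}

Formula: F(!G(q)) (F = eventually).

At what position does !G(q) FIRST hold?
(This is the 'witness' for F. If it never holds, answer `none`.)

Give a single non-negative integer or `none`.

Answer: 0

Derivation:
s_0={p,s}: !G(q)=True G(q)=False q=False
s_1={r,s}: !G(q)=True G(q)=False q=False
s_2={p,q,r,s}: !G(q)=False G(q)=True q=True
s_3={q,r}: !G(q)=False G(q)=True q=True
s_4={q,s}: !G(q)=False G(q)=True q=True
F(!G(q)) holds; first witness at position 0.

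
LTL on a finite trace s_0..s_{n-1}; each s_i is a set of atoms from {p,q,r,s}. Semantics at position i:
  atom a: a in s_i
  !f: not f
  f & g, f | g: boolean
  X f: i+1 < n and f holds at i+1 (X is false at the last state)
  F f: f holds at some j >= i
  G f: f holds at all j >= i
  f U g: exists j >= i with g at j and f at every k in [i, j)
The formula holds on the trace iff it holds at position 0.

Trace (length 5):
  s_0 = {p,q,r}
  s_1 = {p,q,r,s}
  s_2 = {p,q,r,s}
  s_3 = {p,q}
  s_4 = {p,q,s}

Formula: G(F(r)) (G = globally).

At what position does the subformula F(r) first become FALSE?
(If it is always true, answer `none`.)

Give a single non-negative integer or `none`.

Answer: 3

Derivation:
s_0={p,q,r}: F(r)=True r=True
s_1={p,q,r,s}: F(r)=True r=True
s_2={p,q,r,s}: F(r)=True r=True
s_3={p,q}: F(r)=False r=False
s_4={p,q,s}: F(r)=False r=False
G(F(r)) holds globally = False
First violation at position 3.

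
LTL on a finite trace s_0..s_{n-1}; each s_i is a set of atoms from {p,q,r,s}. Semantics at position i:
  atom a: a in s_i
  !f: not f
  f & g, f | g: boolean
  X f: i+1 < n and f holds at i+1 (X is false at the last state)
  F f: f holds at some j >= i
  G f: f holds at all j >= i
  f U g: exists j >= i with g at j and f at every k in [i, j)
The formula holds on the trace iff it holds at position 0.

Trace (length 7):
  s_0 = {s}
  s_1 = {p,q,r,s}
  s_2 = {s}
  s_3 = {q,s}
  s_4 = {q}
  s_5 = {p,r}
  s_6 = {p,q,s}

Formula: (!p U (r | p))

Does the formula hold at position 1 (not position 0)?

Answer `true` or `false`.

Answer: true

Derivation:
s_0={s}: (!p U (r | p))=True !p=True p=False (r | p)=False r=False
s_1={p,q,r,s}: (!p U (r | p))=True !p=False p=True (r | p)=True r=True
s_2={s}: (!p U (r | p))=True !p=True p=False (r | p)=False r=False
s_3={q,s}: (!p U (r | p))=True !p=True p=False (r | p)=False r=False
s_4={q}: (!p U (r | p))=True !p=True p=False (r | p)=False r=False
s_5={p,r}: (!p U (r | p))=True !p=False p=True (r | p)=True r=True
s_6={p,q,s}: (!p U (r | p))=True !p=False p=True (r | p)=True r=False
Evaluating at position 1: result = True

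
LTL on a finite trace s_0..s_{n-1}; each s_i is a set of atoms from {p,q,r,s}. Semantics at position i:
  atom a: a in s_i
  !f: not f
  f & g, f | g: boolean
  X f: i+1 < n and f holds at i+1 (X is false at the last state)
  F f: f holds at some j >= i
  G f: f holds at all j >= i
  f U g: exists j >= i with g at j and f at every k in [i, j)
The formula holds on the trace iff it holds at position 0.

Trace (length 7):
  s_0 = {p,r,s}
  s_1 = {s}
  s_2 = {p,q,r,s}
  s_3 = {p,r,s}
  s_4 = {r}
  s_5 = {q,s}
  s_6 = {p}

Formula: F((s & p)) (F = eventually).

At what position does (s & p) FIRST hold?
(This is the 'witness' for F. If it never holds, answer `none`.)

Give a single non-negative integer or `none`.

s_0={p,r,s}: (s & p)=True s=True p=True
s_1={s}: (s & p)=False s=True p=False
s_2={p,q,r,s}: (s & p)=True s=True p=True
s_3={p,r,s}: (s & p)=True s=True p=True
s_4={r}: (s & p)=False s=False p=False
s_5={q,s}: (s & p)=False s=True p=False
s_6={p}: (s & p)=False s=False p=True
F((s & p)) holds; first witness at position 0.

Answer: 0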